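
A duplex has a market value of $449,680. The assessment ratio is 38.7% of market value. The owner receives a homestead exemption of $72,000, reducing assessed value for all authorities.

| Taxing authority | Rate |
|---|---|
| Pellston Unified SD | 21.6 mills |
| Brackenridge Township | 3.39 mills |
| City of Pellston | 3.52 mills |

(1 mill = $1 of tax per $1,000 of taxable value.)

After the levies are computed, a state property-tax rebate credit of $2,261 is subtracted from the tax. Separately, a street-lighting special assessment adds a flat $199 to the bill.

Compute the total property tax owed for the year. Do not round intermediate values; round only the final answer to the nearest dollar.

$847

Assessed value = $449,680 × 0.387 = $174,026.16
Taxable value = $174,026.16 − $72,000 = $102,026.16
Pellston Unified SD: $102,026.16 × 0.0216 = $2,203.765056
Brackenridge Township: $102,026.16 × 0.00339 = $345.8686824
City of Pellston: $102,026.16 × 0.00352 = $359.1320832
Levies subtotal = $2,908.7658216
After credit = $2,908.7658216 − $2,261 = $647.7658216
Total = $647.7658216 + $199 = $846.7658216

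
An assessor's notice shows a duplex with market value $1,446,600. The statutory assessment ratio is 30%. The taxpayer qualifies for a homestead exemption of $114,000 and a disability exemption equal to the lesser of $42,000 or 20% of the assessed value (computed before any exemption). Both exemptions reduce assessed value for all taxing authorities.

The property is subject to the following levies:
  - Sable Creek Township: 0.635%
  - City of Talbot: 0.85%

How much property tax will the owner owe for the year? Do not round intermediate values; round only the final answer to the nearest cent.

Assessed value = $1,446,600 × 0.3 = $433,980
Disability exemption = min($42,000, 20% × $433,980) = min($42,000, $86,796) = $42,000 (dollar cap binds)
Taxable value = $433,980 − $114,000 − $42,000 = $277,980
Sable Creek Township: $277,980 × 0.00635 = $1,765.173
City of Talbot: $277,980 × 0.0085 = $2,362.83
Total = $4,128.003

$4,128.00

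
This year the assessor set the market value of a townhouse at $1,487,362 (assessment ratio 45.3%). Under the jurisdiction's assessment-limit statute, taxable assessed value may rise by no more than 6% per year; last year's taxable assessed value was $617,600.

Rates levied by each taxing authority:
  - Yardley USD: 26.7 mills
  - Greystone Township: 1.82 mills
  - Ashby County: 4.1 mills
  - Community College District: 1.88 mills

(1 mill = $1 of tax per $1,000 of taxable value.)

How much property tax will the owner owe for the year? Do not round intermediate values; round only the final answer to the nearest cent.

$22,585.63

Uncapped assessed value = $1,487,362 × 0.453 = $673,774.986
Cap limit = $617,600 × 1.06 = $654,656
Taxable assessed value = min($673,774.986, $654,656) = $654,656 (cap binds)
Yardley USD: $654,656 × 0.0267 = $17,479.3152
Greystone Township: $654,656 × 0.00182 = $1,191.47392
Ashby County: $654,656 × 0.0041 = $2,684.0896
Community College District: $654,656 × 0.00188 = $1,230.75328
Total = $22,585.632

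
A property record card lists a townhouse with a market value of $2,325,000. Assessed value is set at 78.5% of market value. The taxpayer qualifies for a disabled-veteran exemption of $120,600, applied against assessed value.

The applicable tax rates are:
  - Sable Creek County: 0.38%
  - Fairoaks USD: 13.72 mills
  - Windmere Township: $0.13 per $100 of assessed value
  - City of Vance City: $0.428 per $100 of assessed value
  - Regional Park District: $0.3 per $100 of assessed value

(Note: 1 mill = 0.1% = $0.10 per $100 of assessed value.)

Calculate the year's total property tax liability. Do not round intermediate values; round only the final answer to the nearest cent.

$44,488.10

Assessed value = $2,325,000 × 0.785 = $1,825,125
Taxable value = $1,825,125 − $120,600 = $1,704,525
Sable Creek County: $1,704,525 × 0.0038 = $6,477.195
Fairoaks USD: $1,704,525 × 0.01372 = $23,386.083
Windmere Township: $1,704,525 × 0.0013 = $2,215.8825
City of Vance City: $1,704,525 × 0.00428 = $7,295.367
Regional Park District: $1,704,525 × 0.003 = $5,113.575
Total = $44,488.1025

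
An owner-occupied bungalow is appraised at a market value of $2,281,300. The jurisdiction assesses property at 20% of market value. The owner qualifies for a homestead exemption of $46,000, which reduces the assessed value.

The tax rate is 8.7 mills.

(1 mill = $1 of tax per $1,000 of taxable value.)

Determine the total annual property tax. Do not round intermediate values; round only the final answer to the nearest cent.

Assessed value = $2,281,300 × 0.2 = $456,260
Taxable value = $456,260 − $46,000 = $410,260
Tax = $410,260 × 0.0087 = $3,569.262

$3,569.26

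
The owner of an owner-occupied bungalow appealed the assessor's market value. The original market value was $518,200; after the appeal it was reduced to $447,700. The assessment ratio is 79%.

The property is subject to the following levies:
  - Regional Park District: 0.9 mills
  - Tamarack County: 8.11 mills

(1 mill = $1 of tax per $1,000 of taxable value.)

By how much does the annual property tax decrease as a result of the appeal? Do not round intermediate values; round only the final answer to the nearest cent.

Old assessed value = $518,200 × 0.79 = $409,378
New assessed value = $447,700 × 0.79 = $353,683
Combined rate = 0.0009 + 0.00811 = 0.00901
Old tax = $409,378 × 0.00901 = $3,688.49578
New tax = $353,683 × 0.00901 = $3,186.68383
Reduction = $3,688.49578 − $3,186.68383 = $501.81195

$501.81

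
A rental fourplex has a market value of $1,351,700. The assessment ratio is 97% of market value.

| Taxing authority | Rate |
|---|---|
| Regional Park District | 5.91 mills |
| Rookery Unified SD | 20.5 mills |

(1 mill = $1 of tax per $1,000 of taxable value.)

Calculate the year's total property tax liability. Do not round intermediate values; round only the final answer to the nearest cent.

$34,627.45

Assessed value = $1,351,700 × 0.97 = $1,311,149
Regional Park District: $1,311,149 × 0.00591 = $7,748.89059
Rookery Unified SD: $1,311,149 × 0.0205 = $26,878.5545
Total = $7,748.89059 + $26,878.5545 = $34,627.44509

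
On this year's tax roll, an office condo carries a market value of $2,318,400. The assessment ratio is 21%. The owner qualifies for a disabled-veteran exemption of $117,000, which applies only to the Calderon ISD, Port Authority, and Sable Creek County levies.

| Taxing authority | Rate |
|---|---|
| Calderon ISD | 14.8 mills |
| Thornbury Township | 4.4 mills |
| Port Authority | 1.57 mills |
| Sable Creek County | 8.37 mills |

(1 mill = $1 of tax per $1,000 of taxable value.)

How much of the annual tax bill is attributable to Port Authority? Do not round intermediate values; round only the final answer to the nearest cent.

$580.69

Assessed value = $2,318,400 × 0.21 = $486,864
Port Authority taxable value = $486,864 − $117,000 = $369,864
Port Authority levy = $369,864 × 0.00157 = $580.68648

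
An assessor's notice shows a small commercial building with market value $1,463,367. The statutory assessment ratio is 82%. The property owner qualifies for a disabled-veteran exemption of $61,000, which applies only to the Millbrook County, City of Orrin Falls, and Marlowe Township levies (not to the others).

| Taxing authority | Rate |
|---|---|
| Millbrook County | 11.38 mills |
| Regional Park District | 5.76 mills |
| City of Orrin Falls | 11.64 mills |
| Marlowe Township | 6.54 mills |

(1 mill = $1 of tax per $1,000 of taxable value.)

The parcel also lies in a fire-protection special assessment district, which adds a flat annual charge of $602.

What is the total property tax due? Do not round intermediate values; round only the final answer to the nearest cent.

$41,181.46

Assessed value = $1,463,367 × 0.82 = $1,199,960.94
Millbrook County: ($1,199,960.94 − $61,000) × 0.01138 = $1,138,960.94 × 0.01138 = $12,961.3754972
Regional Park District: $1,199,960.94 × 0.00576 = $6,911.7750144
City of Orrin Falls: ($1,199,960.94 − $61,000) × 0.01164 = $1,138,960.94 × 0.01164 = $13,257.5053416
Marlowe Township: ($1,199,960.94 − $61,000) × 0.00654 = $1,138,960.94 × 0.00654 = $7,448.8045476
Levies subtotal = $40,579.4604008
Total = $40,579.4604008 + $602 = $41,181.4604008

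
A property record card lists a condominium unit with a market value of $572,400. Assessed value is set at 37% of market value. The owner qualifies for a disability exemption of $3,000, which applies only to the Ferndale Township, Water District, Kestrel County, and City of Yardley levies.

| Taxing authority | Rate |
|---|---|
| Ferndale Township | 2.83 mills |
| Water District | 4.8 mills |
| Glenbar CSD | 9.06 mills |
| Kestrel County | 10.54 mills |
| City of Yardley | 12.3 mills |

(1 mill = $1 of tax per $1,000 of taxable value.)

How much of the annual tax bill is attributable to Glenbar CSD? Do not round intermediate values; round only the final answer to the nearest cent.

Assessed value = $572,400 × 0.37 = $211,788
Glenbar CSD taxable value = $211,788 (exemption does not apply)
Glenbar CSD levy = $211,788 × 0.00906 = $1,918.79928

$1,918.80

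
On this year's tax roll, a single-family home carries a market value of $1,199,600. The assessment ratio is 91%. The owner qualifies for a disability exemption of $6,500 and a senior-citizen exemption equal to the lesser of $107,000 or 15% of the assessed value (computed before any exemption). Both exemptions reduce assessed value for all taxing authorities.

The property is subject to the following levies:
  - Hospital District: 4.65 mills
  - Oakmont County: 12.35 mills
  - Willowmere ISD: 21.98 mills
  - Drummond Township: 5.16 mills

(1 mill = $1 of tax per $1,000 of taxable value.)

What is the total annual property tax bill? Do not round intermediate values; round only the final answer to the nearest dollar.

Assessed value = $1,199,600 × 0.91 = $1,091,636
Senior-citizen exemption = min($107,000, 15% × $1,091,636) = min($107,000, $163,745.4) = $107,000 (dollar cap binds)
Taxable value = $1,091,636 − $6,500 − $107,000 = $978,136
Hospital District: $978,136 × 0.00465 = $4,548.3324
Oakmont County: $978,136 × 0.01235 = $12,079.9796
Willowmere ISD: $978,136 × 0.02198 = $21,499.42928
Drummond Township: $978,136 × 0.00516 = $5,047.18176
Total = $43,174.92304

$43,175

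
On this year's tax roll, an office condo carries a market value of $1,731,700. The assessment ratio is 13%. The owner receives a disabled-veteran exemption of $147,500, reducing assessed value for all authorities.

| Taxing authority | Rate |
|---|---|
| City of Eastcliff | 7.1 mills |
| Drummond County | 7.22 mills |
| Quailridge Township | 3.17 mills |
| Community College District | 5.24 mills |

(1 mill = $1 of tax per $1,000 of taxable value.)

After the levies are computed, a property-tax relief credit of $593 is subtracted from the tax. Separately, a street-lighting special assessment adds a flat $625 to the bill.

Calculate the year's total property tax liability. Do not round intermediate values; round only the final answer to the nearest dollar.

Assessed value = $1,731,700 × 0.13 = $225,121
Taxable value = $225,121 − $147,500 = $77,621
City of Eastcliff: $77,621 × 0.0071 = $551.1091
Drummond County: $77,621 × 0.00722 = $560.42362
Quailridge Township: $77,621 × 0.00317 = $246.05857
Community College District: $77,621 × 0.00524 = $406.73404
Levies subtotal = $1,764.32533
After credit = $1,764.32533 − $593 = $1,171.32533
Total = $1,171.32533 + $625 = $1,796.32533

$1,796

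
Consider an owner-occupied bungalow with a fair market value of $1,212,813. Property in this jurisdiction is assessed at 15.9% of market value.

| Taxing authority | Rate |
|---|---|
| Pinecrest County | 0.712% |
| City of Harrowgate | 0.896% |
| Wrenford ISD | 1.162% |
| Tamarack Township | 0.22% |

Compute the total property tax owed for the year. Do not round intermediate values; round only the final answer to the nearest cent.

$5,765.83

Assessed value = $1,212,813 × 0.159 = $192,837.267
Pinecrest County: $192,837.267 × 0.00712 = $1,373.00134104
City of Harrowgate: $192,837.267 × 0.00896 = $1,727.82191232
Wrenford ISD: $192,837.267 × 0.01162 = $2,240.76904254
Tamarack Township: $192,837.267 × 0.0022 = $424.2419874
Total = $1,373.00134104 + $1,727.82191232 + $2,240.76904254 + $424.2419874 = $5,765.8342833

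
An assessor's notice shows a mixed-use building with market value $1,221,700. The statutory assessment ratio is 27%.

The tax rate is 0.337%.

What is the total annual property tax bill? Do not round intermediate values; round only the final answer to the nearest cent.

Assessed value = $1,221,700 × 0.27 = $329,859
Tax = $329,859 × 0.00337 = $1,111.62483

$1,111.62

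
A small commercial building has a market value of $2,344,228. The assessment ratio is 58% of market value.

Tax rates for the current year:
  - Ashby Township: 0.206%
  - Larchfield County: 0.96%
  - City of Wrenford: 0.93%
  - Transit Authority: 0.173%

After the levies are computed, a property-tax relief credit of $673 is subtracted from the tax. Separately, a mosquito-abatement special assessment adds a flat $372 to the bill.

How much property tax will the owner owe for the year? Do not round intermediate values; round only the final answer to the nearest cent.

$30,549.51

Assessed value = $2,344,228 × 0.58 = $1,359,652.24
Ashby Township: $1,359,652.24 × 0.00206 = $2,800.8836144
Larchfield County: $1,359,652.24 × 0.0096 = $13,052.661504
City of Wrenford: $1,359,652.24 × 0.0093 = $12,644.765832
Transit Authority: $1,359,652.24 × 0.00173 = $2,352.1983752
Levies subtotal = $30,850.5093256
After credit = $30,850.5093256 − $673 = $30,177.5093256
Total = $30,177.5093256 + $372 = $30,549.5093256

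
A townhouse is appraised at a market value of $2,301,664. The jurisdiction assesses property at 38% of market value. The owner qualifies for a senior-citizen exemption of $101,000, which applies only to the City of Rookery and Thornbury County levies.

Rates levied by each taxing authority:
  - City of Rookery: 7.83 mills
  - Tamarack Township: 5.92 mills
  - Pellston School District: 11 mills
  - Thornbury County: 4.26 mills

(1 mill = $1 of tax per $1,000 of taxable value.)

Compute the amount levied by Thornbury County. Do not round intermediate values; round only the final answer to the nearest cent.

$3,295.67

Assessed value = $2,301,664 × 0.38 = $874,632.32
Thornbury County taxable value = $874,632.32 − $101,000 = $773,632.32
Thornbury County levy = $773,632.32 × 0.00426 = $3,295.6736832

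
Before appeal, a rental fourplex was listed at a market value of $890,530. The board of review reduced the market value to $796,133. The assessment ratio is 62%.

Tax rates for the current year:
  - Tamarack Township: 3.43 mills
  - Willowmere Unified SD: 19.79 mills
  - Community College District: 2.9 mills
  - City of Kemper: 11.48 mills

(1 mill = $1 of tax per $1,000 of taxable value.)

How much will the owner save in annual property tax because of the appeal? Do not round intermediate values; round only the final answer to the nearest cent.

Old assessed value = $890,530 × 0.62 = $552,128.6
New assessed value = $796,133 × 0.62 = $493,602.46
Combined rate = 0.00343 + 0.01979 + 0.0029 + 0.01148 = 0.0376
Old tax = $552,128.6 × 0.0376 = $20,760.03536
New tax = $493,602.46 × 0.0376 = $18,559.452496
Reduction = $20,760.03536 − $18,559.452496 = $2,200.582864

$2,200.58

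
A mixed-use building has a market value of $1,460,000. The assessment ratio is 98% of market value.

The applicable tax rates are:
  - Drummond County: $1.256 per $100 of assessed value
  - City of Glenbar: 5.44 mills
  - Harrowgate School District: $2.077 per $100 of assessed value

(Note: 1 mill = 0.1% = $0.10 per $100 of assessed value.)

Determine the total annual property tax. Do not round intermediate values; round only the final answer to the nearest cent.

$55,472.12

Assessed value = $1,460,000 × 0.98 = $1,430,800
Drummond County: $1,430,800 × 0.01256 = $17,970.848
City of Glenbar: $1,430,800 × 0.00544 = $7,783.552
Harrowgate School District: $1,430,800 × 0.02077 = $29,717.716
Total = $55,472.116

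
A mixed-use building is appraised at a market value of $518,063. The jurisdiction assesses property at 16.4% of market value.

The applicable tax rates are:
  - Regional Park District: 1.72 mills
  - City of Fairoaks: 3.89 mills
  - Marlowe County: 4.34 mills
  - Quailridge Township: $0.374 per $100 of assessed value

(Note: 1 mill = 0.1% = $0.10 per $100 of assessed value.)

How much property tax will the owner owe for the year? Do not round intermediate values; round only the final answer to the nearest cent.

Assessed value = $518,063 × 0.164 = $84,962.332
Regional Park District: $84,962.332 × 0.00172 = $146.13521104
City of Fairoaks: $84,962.332 × 0.00389 = $330.50347148
Marlowe County: $84,962.332 × 0.00434 = $368.73652088
Quailridge Township: $84,962.332 × 0.00374 = $317.75912168
Total = $1,163.13432508

$1,163.13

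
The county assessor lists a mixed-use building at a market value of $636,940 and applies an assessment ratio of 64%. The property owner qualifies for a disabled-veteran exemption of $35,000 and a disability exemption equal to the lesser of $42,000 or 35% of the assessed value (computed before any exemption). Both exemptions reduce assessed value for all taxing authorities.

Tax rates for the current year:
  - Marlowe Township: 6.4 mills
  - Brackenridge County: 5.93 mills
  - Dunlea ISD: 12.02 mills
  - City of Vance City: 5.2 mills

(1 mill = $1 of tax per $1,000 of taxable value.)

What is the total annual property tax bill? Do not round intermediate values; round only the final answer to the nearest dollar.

Assessed value = $636,940 × 0.64 = $407,641.6
Disability exemption = min($42,000, 35% × $407,641.6) = min($42,000, $142,674.56) = $42,000 (dollar cap binds)
Taxable value = $407,641.6 − $35,000 − $42,000 = $330,641.6
Marlowe Township: $330,641.6 × 0.0064 = $2,116.10624
Brackenridge County: $330,641.6 × 0.00593 = $1,960.704688
Dunlea ISD: $330,641.6 × 0.01202 = $3,974.312032
City of Vance City: $330,641.6 × 0.0052 = $1,719.33632
Total = $9,770.45928

$9,770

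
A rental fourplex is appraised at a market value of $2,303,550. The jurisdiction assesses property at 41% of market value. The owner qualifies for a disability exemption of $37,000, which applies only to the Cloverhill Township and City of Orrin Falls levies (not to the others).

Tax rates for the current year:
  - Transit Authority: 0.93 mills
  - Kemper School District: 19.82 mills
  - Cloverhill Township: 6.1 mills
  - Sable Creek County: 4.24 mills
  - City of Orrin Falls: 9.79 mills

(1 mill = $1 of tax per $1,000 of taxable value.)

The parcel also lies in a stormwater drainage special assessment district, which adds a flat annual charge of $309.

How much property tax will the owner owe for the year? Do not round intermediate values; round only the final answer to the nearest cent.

Assessed value = $2,303,550 × 0.41 = $944,455.5
Transit Authority: $944,455.5 × 0.00093 = $878.343615
Kemper School District: $944,455.5 × 0.01982 = $18,719.10801
Cloverhill Township: ($944,455.5 − $37,000) × 0.0061 = $907,455.5 × 0.0061 = $5,535.47855
Sable Creek County: $944,455.5 × 0.00424 = $4,004.49132
City of Orrin Falls: ($944,455.5 − $37,000) × 0.00979 = $907,455.5 × 0.00979 = $8,883.989345
Levies subtotal = $38,021.41084
Total = $38,021.41084 + $309 = $38,330.41084

$38,330.41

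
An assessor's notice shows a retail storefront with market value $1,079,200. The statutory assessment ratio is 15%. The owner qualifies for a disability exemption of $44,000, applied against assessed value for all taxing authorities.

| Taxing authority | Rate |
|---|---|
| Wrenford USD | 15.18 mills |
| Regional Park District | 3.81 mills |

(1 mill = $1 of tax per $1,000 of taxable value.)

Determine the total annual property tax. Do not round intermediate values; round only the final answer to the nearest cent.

Assessed value = $1,079,200 × 0.15 = $161,880
Taxable value = $161,880 − $44,000 = $117,880
Wrenford USD: $117,880 × 0.01518 = $1,789.4184
Regional Park District: $117,880 × 0.00381 = $449.1228
Total = $1,789.4184 + $449.1228 = $2,238.5412

$2,238.54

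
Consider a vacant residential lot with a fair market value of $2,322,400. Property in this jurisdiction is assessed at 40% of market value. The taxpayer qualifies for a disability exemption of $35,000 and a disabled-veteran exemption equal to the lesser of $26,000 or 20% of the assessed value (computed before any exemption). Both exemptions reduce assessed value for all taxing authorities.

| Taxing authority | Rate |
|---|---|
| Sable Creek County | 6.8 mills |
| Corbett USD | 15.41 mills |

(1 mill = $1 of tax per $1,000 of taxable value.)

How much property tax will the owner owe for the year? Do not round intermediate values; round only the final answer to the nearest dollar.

Assessed value = $2,322,400 × 0.4 = $928,960
Disabled-veteran exemption = min($26,000, 20% × $928,960) = min($26,000, $185,792) = $26,000 (dollar cap binds)
Taxable value = $928,960 − $35,000 − $26,000 = $867,960
Sable Creek County: $867,960 × 0.0068 = $5,902.128
Corbett USD: $867,960 × 0.01541 = $13,375.2636
Total = $19,277.3916

$19,277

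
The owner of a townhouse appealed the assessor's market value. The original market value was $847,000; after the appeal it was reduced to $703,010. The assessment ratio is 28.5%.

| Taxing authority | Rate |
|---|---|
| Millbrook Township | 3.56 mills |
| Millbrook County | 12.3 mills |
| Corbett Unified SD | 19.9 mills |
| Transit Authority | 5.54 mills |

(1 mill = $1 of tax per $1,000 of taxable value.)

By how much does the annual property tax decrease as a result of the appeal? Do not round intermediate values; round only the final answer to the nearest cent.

Old assessed value = $847,000 × 0.285 = $241,395
New assessed value = $703,010 × 0.285 = $200,357.85
Combined rate = 0.00356 + 0.0123 + 0.0199 + 0.00554 = 0.0413
Old tax = $241,395 × 0.0413 = $9,969.6135
New tax = $200,357.85 × 0.0413 = $8,274.779205
Reduction = $9,969.6135 − $8,274.779205 = $1,694.834295

$1,694.83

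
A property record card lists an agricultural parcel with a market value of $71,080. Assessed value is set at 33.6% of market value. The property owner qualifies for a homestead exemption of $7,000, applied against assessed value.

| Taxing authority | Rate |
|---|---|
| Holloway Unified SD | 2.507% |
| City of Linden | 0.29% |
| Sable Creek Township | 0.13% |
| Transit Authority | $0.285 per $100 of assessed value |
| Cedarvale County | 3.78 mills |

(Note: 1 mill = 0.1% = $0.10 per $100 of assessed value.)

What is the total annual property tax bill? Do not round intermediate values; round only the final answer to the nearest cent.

$606.10

Assessed value = $71,080 × 0.336 = $23,882.88
Taxable value = $23,882.88 − $7,000 = $16,882.88
Holloway Unified SD: $16,882.88 × 0.02507 = $423.2538016
City of Linden: $16,882.88 × 0.0029 = $48.960352
Sable Creek Township: $16,882.88 × 0.0013 = $21.947744
Transit Authority: $16,882.88 × 0.00285 = $48.116208
Cedarvale County: $16,882.88 × 0.00378 = $63.8172864
Total = $606.095392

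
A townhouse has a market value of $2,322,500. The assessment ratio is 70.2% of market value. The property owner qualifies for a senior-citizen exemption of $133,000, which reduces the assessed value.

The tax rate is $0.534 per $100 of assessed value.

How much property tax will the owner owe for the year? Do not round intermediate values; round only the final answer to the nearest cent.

Assessed value = $2,322,500 × 0.702 = $1,630,395
Taxable value = $1,630,395 − $133,000 = $1,497,395
Tax = $1,497,395 × 0.00534 = $7,996.0893

$7,996.09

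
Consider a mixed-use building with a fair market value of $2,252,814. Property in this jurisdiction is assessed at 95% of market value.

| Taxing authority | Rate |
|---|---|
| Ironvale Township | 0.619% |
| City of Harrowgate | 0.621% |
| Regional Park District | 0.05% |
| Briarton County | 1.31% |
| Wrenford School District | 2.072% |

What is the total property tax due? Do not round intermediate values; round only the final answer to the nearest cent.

$99,988.90

Assessed value = $2,252,814 × 0.95 = $2,140,173.3
Ironvale Township: $2,140,173.3 × 0.00619 = $13,247.672727
City of Harrowgate: $2,140,173.3 × 0.00621 = $13,290.476193
Regional Park District: $2,140,173.3 × 0.0005 = $1,070.08665
Briarton County: $2,140,173.3 × 0.0131 = $28,036.27023
Wrenford School District: $2,140,173.3 × 0.02072 = $44,344.390776
Total = $13,247.672727 + $13,290.476193 + $1,070.08665 + $28,036.27023 + $44,344.390776 = $99,988.896576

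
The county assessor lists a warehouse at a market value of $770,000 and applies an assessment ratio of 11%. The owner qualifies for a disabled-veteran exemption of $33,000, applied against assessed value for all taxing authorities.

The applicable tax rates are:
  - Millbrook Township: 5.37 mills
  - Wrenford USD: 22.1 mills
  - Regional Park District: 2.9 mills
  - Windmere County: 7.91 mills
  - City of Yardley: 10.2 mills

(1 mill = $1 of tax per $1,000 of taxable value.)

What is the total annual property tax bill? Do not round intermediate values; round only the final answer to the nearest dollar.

$2,506

Assessed value = $770,000 × 0.11 = $84,700
Taxable value = $84,700 − $33,000 = $51,700
Millbrook Township: $51,700 × 0.00537 = $277.629
Wrenford USD: $51,700 × 0.0221 = $1,142.57
Regional Park District: $51,700 × 0.0029 = $149.93
Windmere County: $51,700 × 0.00791 = $408.947
City of Yardley: $51,700 × 0.0102 = $527.34
Total = $277.629 + $1,142.57 + $149.93 + $408.947 + $527.34 = $2,506.416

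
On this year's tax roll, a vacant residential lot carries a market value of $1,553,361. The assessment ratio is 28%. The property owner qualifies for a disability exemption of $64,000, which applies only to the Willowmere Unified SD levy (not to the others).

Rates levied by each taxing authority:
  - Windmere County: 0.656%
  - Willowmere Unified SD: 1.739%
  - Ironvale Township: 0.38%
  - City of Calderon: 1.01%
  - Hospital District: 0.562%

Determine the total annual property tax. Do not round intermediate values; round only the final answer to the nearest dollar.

Assessed value = $1,553,361 × 0.28 = $434,941.08
Windmere County: $434,941.08 × 0.00656 = $2,853.2134848
Willowmere Unified SD: ($434,941.08 − $64,000) × 0.01739 = $370,941.08 × 0.01739 = $6,450.6653812
Ironvale Township: $434,941.08 × 0.0038 = $1,652.776104
City of Calderon: $434,941.08 × 0.0101 = $4,392.904908
Hospital District: $434,941.08 × 0.00562 = $2,444.3688696
Total = $17,793.9287476

$17,794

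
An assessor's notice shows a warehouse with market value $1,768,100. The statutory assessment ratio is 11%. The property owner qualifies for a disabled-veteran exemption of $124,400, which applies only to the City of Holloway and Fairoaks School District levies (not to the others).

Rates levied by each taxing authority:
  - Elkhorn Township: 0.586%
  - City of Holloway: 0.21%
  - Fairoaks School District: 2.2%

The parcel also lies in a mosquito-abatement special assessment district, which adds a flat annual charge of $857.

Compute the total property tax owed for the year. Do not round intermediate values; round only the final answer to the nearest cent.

$3,685.91

Assessed value = $1,768,100 × 0.11 = $194,491
Elkhorn Township: $194,491 × 0.00586 = $1,139.71726
City of Holloway: ($194,491 − $124,400) × 0.0021 = $70,091 × 0.0021 = $147.1911
Fairoaks School District: ($194,491 − $124,400) × 0.022 = $70,091 × 0.022 = $1,542.002
Levies subtotal = $2,828.91036
Total = $2,828.91036 + $857 = $3,685.91036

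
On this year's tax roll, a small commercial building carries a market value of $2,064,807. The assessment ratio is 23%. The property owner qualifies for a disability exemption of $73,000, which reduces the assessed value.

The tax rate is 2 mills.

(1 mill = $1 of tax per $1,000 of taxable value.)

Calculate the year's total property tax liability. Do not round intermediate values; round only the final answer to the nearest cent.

Assessed value = $2,064,807 × 0.23 = $474,905.61
Taxable value = $474,905.61 − $73,000 = $401,905.61
Tax = $401,905.61 × 0.002 = $803.81122

$803.81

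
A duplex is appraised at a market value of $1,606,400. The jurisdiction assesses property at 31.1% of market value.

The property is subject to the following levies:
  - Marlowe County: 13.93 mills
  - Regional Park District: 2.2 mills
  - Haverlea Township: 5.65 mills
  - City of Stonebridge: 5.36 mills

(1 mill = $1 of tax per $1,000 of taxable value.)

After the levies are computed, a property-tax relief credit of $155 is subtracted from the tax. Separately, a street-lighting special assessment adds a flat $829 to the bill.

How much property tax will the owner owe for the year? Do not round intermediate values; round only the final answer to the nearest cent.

$14,232.88

Assessed value = $1,606,400 × 0.311 = $499,590.4
Marlowe County: $499,590.4 × 0.01393 = $6,959.294272
Regional Park District: $499,590.4 × 0.0022 = $1,099.09888
Haverlea Township: $499,590.4 × 0.00565 = $2,822.68576
City of Stonebridge: $499,590.4 × 0.00536 = $2,677.804544
Levies subtotal = $13,558.883456
After credit = $13,558.883456 − $155 = $13,403.883456
Total = $13,403.883456 + $829 = $14,232.883456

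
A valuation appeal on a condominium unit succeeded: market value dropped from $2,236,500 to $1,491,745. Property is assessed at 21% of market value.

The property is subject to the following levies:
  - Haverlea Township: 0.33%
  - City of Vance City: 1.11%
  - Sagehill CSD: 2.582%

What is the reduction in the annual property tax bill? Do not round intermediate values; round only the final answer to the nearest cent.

$6,290.35

Old assessed value = $2,236,500 × 0.21 = $469,665
New assessed value = $1,491,745 × 0.21 = $313,266.45
Combined rate = 0.0033 + 0.0111 + 0.02582 = 0.04022
Old tax = $469,665 × 0.04022 = $18,889.9263
New tax = $313,266.45 × 0.04022 = $12,599.576619
Reduction = $18,889.9263 − $12,599.576619 = $6,290.349681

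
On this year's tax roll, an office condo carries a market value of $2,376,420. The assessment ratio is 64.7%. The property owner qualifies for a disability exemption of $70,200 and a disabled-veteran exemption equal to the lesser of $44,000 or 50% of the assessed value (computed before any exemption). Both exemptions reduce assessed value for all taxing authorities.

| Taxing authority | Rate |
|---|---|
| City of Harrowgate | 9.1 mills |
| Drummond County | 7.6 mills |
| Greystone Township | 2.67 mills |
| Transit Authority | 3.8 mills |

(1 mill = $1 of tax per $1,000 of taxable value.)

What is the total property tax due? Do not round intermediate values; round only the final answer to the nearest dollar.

Assessed value = $2,376,420 × 0.647 = $1,537,543.74
Disabled-veteran exemption = min($44,000, 50% × $1,537,543.74) = min($44,000, $768,771.87) = $44,000 (dollar cap binds)
Taxable value = $1,537,543.74 − $70,200 − $44,000 = $1,423,343.74
City of Harrowgate: $1,423,343.74 × 0.0091 = $12,952.428034
Drummond County: $1,423,343.74 × 0.0076 = $10,817.412424
Greystone Township: $1,423,343.74 × 0.00267 = $3,800.3277858
Transit Authority: $1,423,343.74 × 0.0038 = $5,408.706212
Total = $32,978.8744558

$32,979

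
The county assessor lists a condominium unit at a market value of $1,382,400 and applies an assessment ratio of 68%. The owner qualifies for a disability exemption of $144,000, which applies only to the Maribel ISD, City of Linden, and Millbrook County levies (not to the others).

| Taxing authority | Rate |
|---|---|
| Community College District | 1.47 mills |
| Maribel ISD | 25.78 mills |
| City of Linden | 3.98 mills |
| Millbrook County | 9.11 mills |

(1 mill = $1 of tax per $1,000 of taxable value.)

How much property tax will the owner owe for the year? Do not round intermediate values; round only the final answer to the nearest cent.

Assessed value = $1,382,400 × 0.68 = $940,032
Community College District: $940,032 × 0.00147 = $1,381.84704
Maribel ISD: ($940,032 − $144,000) × 0.02578 = $796,032 × 0.02578 = $20,521.70496
City of Linden: ($940,032 − $144,000) × 0.00398 = $796,032 × 0.00398 = $3,168.20736
Millbrook County: ($940,032 − $144,000) × 0.00911 = $796,032 × 0.00911 = $7,251.85152
Total = $32,323.61088

$32,323.61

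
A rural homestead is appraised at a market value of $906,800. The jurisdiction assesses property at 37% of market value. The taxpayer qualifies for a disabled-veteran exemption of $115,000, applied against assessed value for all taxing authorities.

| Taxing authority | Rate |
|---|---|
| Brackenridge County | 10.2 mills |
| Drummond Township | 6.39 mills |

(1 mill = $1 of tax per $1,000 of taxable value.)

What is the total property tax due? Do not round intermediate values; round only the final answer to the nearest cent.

$3,658.36

Assessed value = $906,800 × 0.37 = $335,516
Taxable value = $335,516 − $115,000 = $220,516
Brackenridge County: $220,516 × 0.0102 = $2,249.2632
Drummond Township: $220,516 × 0.00639 = $1,409.09724
Total = $2,249.2632 + $1,409.09724 = $3,658.36044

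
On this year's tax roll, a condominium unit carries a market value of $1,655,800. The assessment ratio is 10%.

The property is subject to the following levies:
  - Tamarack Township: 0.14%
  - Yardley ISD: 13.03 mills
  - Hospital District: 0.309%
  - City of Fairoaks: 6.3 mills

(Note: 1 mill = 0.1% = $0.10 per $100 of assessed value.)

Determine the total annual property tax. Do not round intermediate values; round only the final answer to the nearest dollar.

$3,944

Assessed value = $1,655,800 × 0.1 = $165,580
Tamarack Township: $165,580 × 0.0014 = $231.812
Yardley ISD: $165,580 × 0.01303 = $2,157.5074
Hospital District: $165,580 × 0.00309 = $511.6422
City of Fairoaks: $165,580 × 0.0063 = $1,043.154
Total = $3,944.1156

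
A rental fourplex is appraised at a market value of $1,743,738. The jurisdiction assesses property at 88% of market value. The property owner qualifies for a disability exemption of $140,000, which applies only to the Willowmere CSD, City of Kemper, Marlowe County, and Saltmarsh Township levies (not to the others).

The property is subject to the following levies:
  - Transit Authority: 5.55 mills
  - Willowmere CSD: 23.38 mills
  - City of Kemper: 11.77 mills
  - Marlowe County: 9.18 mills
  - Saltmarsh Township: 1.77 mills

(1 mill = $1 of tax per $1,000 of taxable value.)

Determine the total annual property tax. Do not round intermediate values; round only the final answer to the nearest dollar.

$72,802

Assessed value = $1,743,738 × 0.88 = $1,534,489.44
Transit Authority: $1,534,489.44 × 0.00555 = $8,516.416392
Willowmere CSD: ($1,534,489.44 − $140,000) × 0.02338 = $1,394,489.44 × 0.02338 = $32,603.1631072
City of Kemper: ($1,534,489.44 − $140,000) × 0.01177 = $1,394,489.44 × 0.01177 = $16,413.1407088
Marlowe County: ($1,534,489.44 − $140,000) × 0.00918 = $1,394,489.44 × 0.00918 = $12,801.4130592
Saltmarsh Township: ($1,534,489.44 − $140,000) × 0.00177 = $1,394,489.44 × 0.00177 = $2,468.2463088
Total = $72,802.379576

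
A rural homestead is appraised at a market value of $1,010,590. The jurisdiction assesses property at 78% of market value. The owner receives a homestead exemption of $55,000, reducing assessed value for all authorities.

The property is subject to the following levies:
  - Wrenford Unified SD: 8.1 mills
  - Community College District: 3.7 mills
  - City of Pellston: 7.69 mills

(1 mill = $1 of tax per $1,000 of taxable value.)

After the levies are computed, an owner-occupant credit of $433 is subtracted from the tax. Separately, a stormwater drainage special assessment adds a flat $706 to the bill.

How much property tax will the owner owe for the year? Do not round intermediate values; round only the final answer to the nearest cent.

Assessed value = $1,010,590 × 0.78 = $788,260.2
Taxable value = $788,260.2 − $55,000 = $733,260.2
Wrenford Unified SD: $733,260.2 × 0.0081 = $5,939.40762
Community College District: $733,260.2 × 0.0037 = $2,713.06274
City of Pellston: $733,260.2 × 0.00769 = $5,638.770938
Levies subtotal = $14,291.241298
After credit = $14,291.241298 − $433 = $13,858.241298
Total = $13,858.241298 + $706 = $14,564.241298

$14,564.24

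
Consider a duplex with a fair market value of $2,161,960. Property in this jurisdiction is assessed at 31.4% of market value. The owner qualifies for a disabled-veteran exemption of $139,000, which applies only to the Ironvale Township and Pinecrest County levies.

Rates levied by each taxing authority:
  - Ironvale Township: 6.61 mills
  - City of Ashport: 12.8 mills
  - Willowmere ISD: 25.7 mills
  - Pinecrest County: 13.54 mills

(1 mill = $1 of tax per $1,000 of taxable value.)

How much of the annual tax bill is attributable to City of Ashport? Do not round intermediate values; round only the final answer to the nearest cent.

$8,689.35

Assessed value = $2,161,960 × 0.314 = $678,855.44
City of Ashport taxable value = $678,855.44 (exemption does not apply)
City of Ashport levy = $678,855.44 × 0.0128 = $8,689.349632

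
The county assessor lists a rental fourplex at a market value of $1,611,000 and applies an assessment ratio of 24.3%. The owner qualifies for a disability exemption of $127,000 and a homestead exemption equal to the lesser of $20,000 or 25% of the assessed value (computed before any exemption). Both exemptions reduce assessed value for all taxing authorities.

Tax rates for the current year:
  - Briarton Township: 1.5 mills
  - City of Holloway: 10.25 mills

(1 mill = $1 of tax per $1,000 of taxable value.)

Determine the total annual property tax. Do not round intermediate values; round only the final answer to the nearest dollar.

$2,873

Assessed value = $1,611,000 × 0.243 = $391,473
Homestead exemption = min($20,000, 25% × $391,473) = min($20,000, $97,868.25) = $20,000 (dollar cap binds)
Taxable value = $391,473 − $127,000 − $20,000 = $244,473
Briarton Township: $244,473 × 0.0015 = $366.7095
City of Holloway: $244,473 × 0.01025 = $2,505.84825
Total = $2,872.55775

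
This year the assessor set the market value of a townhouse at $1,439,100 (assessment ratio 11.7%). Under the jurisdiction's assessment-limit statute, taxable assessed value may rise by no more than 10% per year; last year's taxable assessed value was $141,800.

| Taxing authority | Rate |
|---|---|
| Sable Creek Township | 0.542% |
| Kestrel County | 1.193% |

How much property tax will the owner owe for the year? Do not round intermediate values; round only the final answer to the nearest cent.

Uncapped assessed value = $1,439,100 × 0.117 = $168,374.7
Cap limit = $141,800 × 1.1 = $155,980
Taxable assessed value = min($168,374.7, $155,980) = $155,980 (cap binds)
Sable Creek Township: $155,980 × 0.00542 = $845.4116
Kestrel County: $155,980 × 0.01193 = $1,860.8414
Total = $2,706.253

$2,706.25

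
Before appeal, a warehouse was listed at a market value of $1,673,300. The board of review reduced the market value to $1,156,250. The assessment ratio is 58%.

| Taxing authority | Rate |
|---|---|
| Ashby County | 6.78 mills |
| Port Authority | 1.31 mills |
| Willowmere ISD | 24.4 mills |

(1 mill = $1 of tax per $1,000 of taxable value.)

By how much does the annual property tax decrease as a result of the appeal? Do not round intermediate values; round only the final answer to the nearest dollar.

Old assessed value = $1,673,300 × 0.58 = $970,514
New assessed value = $1,156,250 × 0.58 = $670,625
Combined rate = 0.00678 + 0.00131 + 0.0244 = 0.03249
Old tax = $970,514 × 0.03249 = $31,531.99986
New tax = $670,625 × 0.03249 = $21,788.60625
Reduction = $31,531.99986 − $21,788.60625 = $9,743.39361

$9,743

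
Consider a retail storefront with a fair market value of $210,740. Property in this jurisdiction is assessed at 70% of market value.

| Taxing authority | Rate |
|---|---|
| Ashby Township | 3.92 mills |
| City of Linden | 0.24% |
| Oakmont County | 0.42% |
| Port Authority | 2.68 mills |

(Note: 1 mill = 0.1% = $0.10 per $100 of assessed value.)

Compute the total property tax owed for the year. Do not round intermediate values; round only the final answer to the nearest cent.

Assessed value = $210,740 × 0.7 = $147,518
Ashby Township: $147,518 × 0.00392 = $578.27056
City of Linden: $147,518 × 0.0024 = $354.0432
Oakmont County: $147,518 × 0.0042 = $619.5756
Port Authority: $147,518 × 0.00268 = $395.34824
Total = $1,947.2376

$1,947.24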